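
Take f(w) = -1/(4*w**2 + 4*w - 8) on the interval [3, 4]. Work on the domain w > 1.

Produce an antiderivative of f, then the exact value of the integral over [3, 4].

Antiderivative: F(w) = -log(w - 1)/12 + log(w + 2)/12; value = -log(5)/12 - log(3)/12 + log(2)/12 + log(6)/12

The denominator factors as 4*(w - 1)*(w + 2); partial fractions split f into directly integrable pieces: 1/(12*(w + 2)) - 1/(12*(w - 1)).
F(w) = -log(w - 1)/12 + log(w + 2)/12 is an antiderivative of f.
Check: d/dw[-log(w - 1)/12 + log(w + 2)/12] = -1/(4*w**2 + 4*w - 8) = f(w).
F(4) = -log(3)/12 + log(6)/12; F(3) = -log(2)/12 + log(5)/12.
Integral = F(4) - F(3) = -log(5)/12 - log(3)/12 + log(2)/12 + log(6)/12.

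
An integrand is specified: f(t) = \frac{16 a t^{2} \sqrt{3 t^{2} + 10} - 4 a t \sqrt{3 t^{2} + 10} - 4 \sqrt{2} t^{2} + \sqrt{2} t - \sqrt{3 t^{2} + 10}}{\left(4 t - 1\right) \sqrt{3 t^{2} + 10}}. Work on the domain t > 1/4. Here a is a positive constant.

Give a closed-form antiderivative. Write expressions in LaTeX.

An antiderivative is F(t) = 2 a t^{2} - \frac{2 \sqrt{\frac{3 t^{2}}{2} + 5}}{3} - \frac{\log{\left(2 t - \frac{1}{2} \right)}}{4}.

Whatever form F(t) takes, F'(t) = f(t) is non-negotiable.
Check: d/dt[2 a t^{2} - \frac{2 \sqrt{\frac{3 t^{2}}{2} + 5}}{3} - \frac{\log{\left(2 t - \frac{1}{2} \right)}}{4}] = \frac{16 a t^{2} \sqrt{3 t^{2} + 10} - 4 a t \sqrt{3 t^{2} + 10} - 4 \sqrt{2} t^{2} + \sqrt{2} t - \sqrt{3 t^{2} + 10}}{4 t \sqrt{3 t^{2} + 10} - \sqrt{3 t^{2} + 10}}, which equals f(t).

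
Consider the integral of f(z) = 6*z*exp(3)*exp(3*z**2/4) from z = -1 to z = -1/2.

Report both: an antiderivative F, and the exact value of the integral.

The substitution u = 3*z**2/4 + 3 works: f is exactly (dF/du)*(du/dz) for that inner function.
F(z) = 4*exp(3*z**2/4 + 3) is an antiderivative of f.
Check: d/dz[4*exp(3*z**2/4 + 3)] = 6*z*exp(3)*exp(3*z**2/4) = f(z).
F(-1/2) = 4*exp(51/16); F(-1) = 4*exp(15/4).
Integral = F(-1/2) - F(-1) = -4*exp(15/4) + 4*exp(51/16).

Antiderivative: F(z) = 4*exp(3*z**2/4 + 3); value = -4*exp(15/4) + 4*exp(51/16)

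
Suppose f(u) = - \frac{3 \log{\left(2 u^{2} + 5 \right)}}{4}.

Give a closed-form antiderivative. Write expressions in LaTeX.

An antiderivative is F(u) = \frac{3 \left(- u \log{\left(2 u^{2} + 5 \right)} + 2 u - \sqrt{10} \operatorname{atan}{\left(\frac{\sqrt{10} u}{5} \right)}\right)}{4}.

A first test for any F(u): its u-derivative must equal f(u) identically.
Check: d/du[\frac{3 \left(- u \log{\left(2 u^{2} + 5 \right)} + 2 u - \sqrt{10} \operatorname{atan}{\left(\frac{\sqrt{10} u}{5} \right)}\right)}{4}] = - \frac{3 \log{\left(2 u^{2} + 5 \right)}}{4} = f(u).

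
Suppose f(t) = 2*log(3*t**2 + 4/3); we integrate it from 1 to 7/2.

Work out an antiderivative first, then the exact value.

Check any antiderivative F(t) by computing F'(t) and comparing it with f(t).
F(t) = 2*t*log(3*t**2 + 4/3) - 4*t + 8*atan(3*t/2)/3 is an antiderivative of f.
Check: d/dt[2*t*log(3*t**2 + 4/3) - 4*t + 8*atan(3*t/2)/3] = 2*log(3*t**2 + 4/3) = f(t).
F(7/2) = -14 + 8*atan(21/4)/3 + 7*log(457/12); F(1) = -4 + 8*atan(3/2)/3 + 2*log(13/3).
Integral = F(7/2) - F(1) = -10 - 2*log(13/3) - 8*atan(3/2)/3 + 8*atan(21/4)/3 + 7*log(457/12).

Antiderivative: F(t) = 2*t*log(3*t**2 + 4/3) - 4*t + 8*atan(3*t/2)/3; value = -10 - 2*log(13/3) - 8*atan(3/2)/3 + 8*atan(21/4)/3 + 7*log(457/12)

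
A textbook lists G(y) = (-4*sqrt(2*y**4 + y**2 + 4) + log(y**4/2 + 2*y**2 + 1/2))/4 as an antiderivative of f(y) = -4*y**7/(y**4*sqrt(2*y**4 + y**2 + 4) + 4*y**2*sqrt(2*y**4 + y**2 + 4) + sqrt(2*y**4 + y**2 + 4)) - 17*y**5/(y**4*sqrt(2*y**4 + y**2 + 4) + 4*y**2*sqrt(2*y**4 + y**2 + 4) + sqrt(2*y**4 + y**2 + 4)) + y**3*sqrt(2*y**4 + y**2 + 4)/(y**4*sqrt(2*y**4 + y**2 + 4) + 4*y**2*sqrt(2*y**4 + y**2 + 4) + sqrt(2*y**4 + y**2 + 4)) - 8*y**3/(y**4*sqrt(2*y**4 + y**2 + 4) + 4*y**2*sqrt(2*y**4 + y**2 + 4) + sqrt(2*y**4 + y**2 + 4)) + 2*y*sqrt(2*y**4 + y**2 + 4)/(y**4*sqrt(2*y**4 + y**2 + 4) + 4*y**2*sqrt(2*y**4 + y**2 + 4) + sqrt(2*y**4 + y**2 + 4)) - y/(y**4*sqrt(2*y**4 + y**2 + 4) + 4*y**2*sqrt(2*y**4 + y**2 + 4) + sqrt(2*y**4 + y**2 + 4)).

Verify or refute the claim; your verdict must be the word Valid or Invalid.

Valid - differentiating G returns exactly f.

d/dy[G] = (-4*y**7 - 17*y**5 + y**3*sqrt(2*y**4 + y**2 + 4) - 8*y**3 + 2*y*sqrt(2*y**4 + y**2 + 4) - y)/(y**4*sqrt(2*y**4 + y**2 + 4) + 4*y**2*sqrt(2*y**4 + y**2 + 4) + sqrt(2*y**4 + y**2 + 4))
This equals f(y) exactly, so the claim holds.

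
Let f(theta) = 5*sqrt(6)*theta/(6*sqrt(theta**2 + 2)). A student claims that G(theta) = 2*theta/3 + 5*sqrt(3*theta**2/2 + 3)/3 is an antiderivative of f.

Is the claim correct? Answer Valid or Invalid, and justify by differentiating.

Invalid: d/dtheta[G] - f = 2/3, which is not 0.

d/dtheta[G] = (5*sqrt(6)*theta + 4*sqrt(theta**2 + 2))/(6*sqrt(theta**2 + 2))
d/dtheta[G] - f(theta) = 2/3 != 0.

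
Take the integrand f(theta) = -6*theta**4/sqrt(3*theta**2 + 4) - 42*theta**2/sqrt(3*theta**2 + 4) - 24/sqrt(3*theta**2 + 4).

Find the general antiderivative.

F(theta) = -theta*(theta**2 + 12)*sqrt(3*theta**2 + 4)/2 + C

Recognize the product-rule pattern: f = u'v + uv' with u = -2*sqrt(3*theta**2 + 4), v = theta**3/4 + 3*theta, so integration by parts undoes it.
Check: d/dtheta[-theta*(theta**2 + 12)*sqrt(3*theta**2 + 4)/2] = (-6*theta**4 - 42*theta**2 - 24)/sqrt(3*theta**2 + 4), which equals f(theta).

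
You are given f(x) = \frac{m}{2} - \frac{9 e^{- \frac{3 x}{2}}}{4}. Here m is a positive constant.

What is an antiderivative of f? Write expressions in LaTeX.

Differentiate the proposed F(x) back; it has to land on f(x) exactly.
Check: d/dx[\frac{\left(m x e^{\frac{3 x}{2}} + 3\right) e^{- \frac{3 x}{2}}}{2}] = \frac{\left(2 m e^{\frac{3 x}{2}} - 9\right) e^{- \frac{3 x}{2}}}{4}, which equals f(x).

An antiderivative is F(x) = \frac{\left(m x e^{\frac{3 x}{2}} + 3\right) e^{- \frac{3 x}{2}}}{2}.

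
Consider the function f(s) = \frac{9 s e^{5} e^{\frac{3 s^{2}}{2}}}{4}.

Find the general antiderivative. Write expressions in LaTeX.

The substitution u = \frac{3 s^{2}}{2} + 5 works: f is exactly (dF/du)*(du/ds) for that inner function.
Check: d/ds[\frac{3 e^{\frac{3 s^{2}}{2} + 5}}{4}] = \frac{9 s e^{5} e^{\frac{3 s^{2}}{2}}}{4} = f(s).

F(s) = \frac{3 e^{\frac{3 s^{2}}{2} + 5}}{4} + C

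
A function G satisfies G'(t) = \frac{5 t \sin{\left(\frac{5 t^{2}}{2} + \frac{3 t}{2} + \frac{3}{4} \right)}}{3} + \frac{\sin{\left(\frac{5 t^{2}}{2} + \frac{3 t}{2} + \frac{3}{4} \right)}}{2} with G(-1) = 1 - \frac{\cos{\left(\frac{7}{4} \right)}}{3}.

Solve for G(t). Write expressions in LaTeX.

G'(t) matches the chain-rule pattern g'(h)*h' with inner function h(t) = \frac{5 t^{2}}{2} + \frac{3 t}{2} + \frac{3}{4}; substituting u = h(t) collapses the integral.
A general antiderivative is - \frac{\cos{\left(\frac{5 t^{2}}{2} + \frac{3 t}{2} + \frac{3}{4} \right)}}{3} + C.
The condition gives C = 1 - \frac{\cos{\left(\frac{7}{4} \right)}}{3} - (- \frac{\cos{\left(\frac{7}{4} \right)}}{3}) = 1.
So G(t) = 1 - \frac{\cos{\left(\frac{5 t^{2}}{2} + \frac{3 t}{2} + \frac{3}{4} \right)}}{3}.
Check: d/dt[1 - \frac{\cos{\left(\frac{5 t^{2}}{2} + \frac{3 t}{2} + \frac{3}{4} \right)}}{3}] = \frac{5 t \sin{\left(\frac{5 t^{2}}{2} + \frac{3 t}{2} + \frac{3}{4} \right)}}{3} + \frac{\sin{\left(\frac{5 t^{2}}{2} + \frac{3 t}{2} + \frac{3}{4} \right)}}{2} = G'(t).

G(t) = 1 - \frac{\cos{\left(\frac{5 t^{2}}{2} + \frac{3 t}{2} + \frac{3}{4} \right)}}{3}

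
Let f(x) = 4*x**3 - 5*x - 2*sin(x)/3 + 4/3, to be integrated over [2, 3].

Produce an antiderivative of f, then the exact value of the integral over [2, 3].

Integrate term by term and add the pieces.
F(x) = (6*x**4 - 15*x**2 + 8*x + 4*cos(x))/6 is an antiderivative of f.
Check: d/dx[(6*x**4 - 15*x**2 + 8*x + 4*cos(x))/6] = 4*x**3 - 5*x - 2*sin(x)/3 + 4/3 = f(x).
F(3) = 2*cos(3)/3 + 125/2; F(2) = 2*cos(2)/3 + 26/3.
Integral = F(3) - F(2) = 2*cos(3)/3 - 2*cos(2)/3 + 323/6.

Antiderivative: F(x) = (6*x**4 - 15*x**2 + 8*x + 4*cos(x))/6; value = 2*cos(3)/3 - 2*cos(2)/3 + 323/6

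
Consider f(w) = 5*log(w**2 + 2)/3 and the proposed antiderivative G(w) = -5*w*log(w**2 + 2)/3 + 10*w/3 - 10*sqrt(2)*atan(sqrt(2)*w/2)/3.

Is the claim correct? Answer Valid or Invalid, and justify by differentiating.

Invalid: d/dw[G] - f = -10*log(w**2 + 2)/3, which is not 0.

d/dw[G] = -5*log(w**2 + 2)/3
d/dw[G] - f(w) = -10*log(w**2 + 2)/3 != 0.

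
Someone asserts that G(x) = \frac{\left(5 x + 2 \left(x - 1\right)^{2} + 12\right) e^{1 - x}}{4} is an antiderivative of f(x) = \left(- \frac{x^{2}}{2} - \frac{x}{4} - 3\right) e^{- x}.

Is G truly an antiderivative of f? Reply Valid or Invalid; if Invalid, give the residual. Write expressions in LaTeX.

d/dx[G] = \frac{e \left(- 2 x^{2} + 3 x - 13\right) e^{- x}}{4}
d/dx[G] - f(x) = \frac{e \left(- 2 x^{2} + \frac{2 x^{2}}{e} + \frac{x}{e} + 3 x - 13 + \frac{12}{e}\right) e^{- x}}{4} != 0.

Invalid: d/dx[G] - f = \frac{e \left(- 2 x^{2} + \frac{2 x^{2}}{e} + \frac{x}{e} + 3 x - 13 + \frac{12}{e}\right) e^{- x}}{4}, which is not 0.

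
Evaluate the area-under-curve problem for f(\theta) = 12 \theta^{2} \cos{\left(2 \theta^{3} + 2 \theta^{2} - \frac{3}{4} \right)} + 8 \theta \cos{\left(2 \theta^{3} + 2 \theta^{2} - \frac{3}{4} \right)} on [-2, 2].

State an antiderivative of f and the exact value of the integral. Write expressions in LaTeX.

Antiderivative: F(\theta) = 2 \sin{\left(2 \theta^{3} + 2 \theta^{2} - \frac{3}{4} \right)}; value = 2 \sin{\left(\frac{93}{4} \right)} + 2 \sin{\left(\frac{35}{4} \right)}

f matches the chain-rule pattern g'(h)*h' with inner function h(\theta) = 2 \theta^{3} + 2 \theta^{2} - \frac{3}{4}; substituting u = h(\theta) collapses the integral.
F(\theta) = 2 \sin{\left(2 \theta^{3} + 2 \theta^{2} - \frac{3}{4} \right)} is an antiderivative of f.
Check: d/d\theta[2 \sin{\left(2 \theta^{3} + 2 \theta^{2} - \frac{3}{4} \right)}] = 12 \theta^{2} \cos{\left(2 \theta^{3} + 2 \theta^{2} - \frac{3}{4} \right)} + 8 \theta \cos{\left(2 \theta^{3} + 2 \theta^{2} - \frac{3}{4} \right)} = f(\theta).
F(2) = 2 \sin{\left(\frac{93}{4} \right)}; F(-2) = - 2 \sin{\left(\frac{35}{4} \right)}.
Integral = F(2) - F(-2) = 2 \sin{\left(\frac{93}{4} \right)} + 2 \sin{\left(\frac{35}{4} \right)}.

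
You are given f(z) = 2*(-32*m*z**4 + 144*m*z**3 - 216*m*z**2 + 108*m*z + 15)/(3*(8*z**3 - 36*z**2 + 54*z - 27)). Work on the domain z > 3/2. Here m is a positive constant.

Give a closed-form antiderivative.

An antiderivative is F(z) = -4*m*z**2/3 - 5/(8*z**2 - 24*z + 18).

A first test for any F(z): its z-derivative must equal f(z) identically.
Check: d/dz[-4*m*z**2/3 - 5/(8*z**2 - 24*z + 18)] = (-64*m*z**4 + 288*m*z**3 - 432*m*z**2 + 216*m*z + 30)/(24*z**3 - 108*z**2 + 162*z - 81), which equals f(z).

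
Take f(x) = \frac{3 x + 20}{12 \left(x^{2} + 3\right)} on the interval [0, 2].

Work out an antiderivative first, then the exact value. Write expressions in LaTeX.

Antiderivative: F(x) = \frac{\log{\left(x^{2} + 3 \right)}}{8} + \frac{5 \sqrt{3} \operatorname{atan}{\left(\frac{\sqrt{3} x}{3} \right)}}{9}; value = - \frac{\log{\left(3 \right)}}{8} + \frac{\log{\left(7 \right)}}{8} + \frac{5 \sqrt{3} \operatorname{atan}{\left(\frac{2 \sqrt{3}}{3} \right)}}{9}

An antiderivative F(x) passes only if d/dx[F] lands on f(x) exactly.
F(x) = \frac{\log{\left(x^{2} + 3 \right)}}{8} + \frac{5 \sqrt{3} \operatorname{atan}{\left(\frac{\sqrt{3} x}{3} \right)}}{9} is an antiderivative of f.
Check: d/dx[\frac{\log{\left(x^{2} + 3 \right)}}{8} + \frac{5 \sqrt{3} \operatorname{atan}{\left(\frac{\sqrt{3} x}{3} \right)}}{9}] = \frac{3 x + 20}{12 x^{2} + 36}, which equals f(x).
F(2) = \frac{\log{\left(7 \right)}}{8} + \frac{5 \sqrt{3} \operatorname{atan}{\left(\frac{2 \sqrt{3}}{3} \right)}}{9}; F(0) = \frac{\log{\left(3 \right)}}{8}.
Integral = F(2) - F(0) = - \frac{\log{\left(3 \right)}}{8} + \frac{\log{\left(7 \right)}}{8} + \frac{5 \sqrt{3} \operatorname{atan}{\left(\frac{2 \sqrt{3}}{3} \right)}}{9}.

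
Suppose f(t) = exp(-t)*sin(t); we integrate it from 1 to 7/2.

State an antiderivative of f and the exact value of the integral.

A candidate is checked by its d/dt: the result must match f(t).
F(t) = -(sin(t) + cos(t))*exp(-t)/2 is an antiderivative of f.
Check: d/dt[-(sin(t) + cos(t))*exp(-t)/2] = exp(-t)*sin(t) = f(t).
F(7/2) = -exp(-7/2)*sin(7/2)/2 - exp(-7/2)*cos(7/2)/2; F(1) = -exp(-1)*sin(1)/2 - exp(-1)*cos(1)/2.
Integral = F(7/2) - F(1) = -exp(-7/2)*sin(7/2)/2 - exp(-7/2)*cos(7/2)/2 + exp(-1)*cos(1)/2 + exp(-1)*sin(1)/2.

Antiderivative: F(t) = -(sin(t) + cos(t))*exp(-t)/2; value = -exp(-7/2)*sin(7/2)/2 - exp(-7/2)*cos(7/2)/2 + exp(-1)*cos(1)/2 + exp(-1)*sin(1)/2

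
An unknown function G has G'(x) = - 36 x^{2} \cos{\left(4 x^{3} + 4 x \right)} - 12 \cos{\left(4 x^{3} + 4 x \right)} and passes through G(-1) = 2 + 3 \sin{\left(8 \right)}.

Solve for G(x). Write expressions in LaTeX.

G'(x) matches the chain-rule pattern g'(h)*h' with inner function h(x) = 4 x^{3} + 4 x; substituting u = h(x) collapses the integral.
A general antiderivative is - 3 \sin{\left(4 x^{3} + 4 x \right)} + C.
The condition gives C = 2 + 3 \sin{\left(8 \right)} - (3 \sin{\left(8 \right)}) = 2.
So G(x) = 2 - 3 \sin{\left(4 x^{3} + 4 x \right)}.
Check: d/dx[2 - 3 \sin{\left(4 x^{3} + 4 x \right)}] = - 36 x^{2} \cos{\left(4 x^{3} + 4 x \right)} - 12 \cos{\left(4 x^{3} + 4 x \right)} = G'(x).

G(x) = 2 - 3 \sin{\left(4 x^{3} + 4 x \right)}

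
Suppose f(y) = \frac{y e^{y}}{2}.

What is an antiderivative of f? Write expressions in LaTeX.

An antiderivative is F(y) = \frac{\left(y - 1\right) e^{y}}{2}.

f has the shape u'v + uv' for u = \frac{y}{2} - \frac{1}{2} and v = e^{y} — it is the derivative of the product u*v.
Check: d/dy[\frac{\left(y - 1\right) e^{y}}{2}] = \frac{y e^{y}}{2} = f(y).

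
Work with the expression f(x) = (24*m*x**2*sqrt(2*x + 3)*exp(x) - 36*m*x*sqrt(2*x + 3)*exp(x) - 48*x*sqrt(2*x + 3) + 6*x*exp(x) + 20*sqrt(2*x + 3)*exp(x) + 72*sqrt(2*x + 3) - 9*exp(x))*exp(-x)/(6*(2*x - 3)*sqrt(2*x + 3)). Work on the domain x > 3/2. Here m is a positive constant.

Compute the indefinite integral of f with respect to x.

A candidate is checked by its d/dx: the result must match f(x).
Check: d/dx[m*x**2 + sqrt(2*x + 3)/2 + 5*log(2*x - 3)/3 + 4*exp(-x)] = (24*m*x**2*sqrt(2*x + 3)*exp(x) - 36*m*x*sqrt(2*x + 3)*exp(x) - 48*x*sqrt(2*x + 3) + 6*x*exp(x) + 20*sqrt(2*x + 3)*exp(x) + 72*sqrt(2*x + 3) - 9*exp(x))/(12*x*sqrt(2*x + 3)*exp(x) - 18*sqrt(2*x + 3)*exp(x)), which equals f(x).

F(x) = m*x**2 + sqrt(2*x + 3)/2 + 5*log(2*x - 3)/3 + 4*exp(-x) + C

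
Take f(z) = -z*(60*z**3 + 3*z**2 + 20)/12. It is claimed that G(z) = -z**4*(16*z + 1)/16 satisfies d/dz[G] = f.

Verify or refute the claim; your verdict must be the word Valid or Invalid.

Invalid: d/dz[G] - f = 5*z/3, which is not 0.

d/dz[G] = -5*z**4 - z**3/4
d/dz[G] - f(z) = 5*z/3 != 0.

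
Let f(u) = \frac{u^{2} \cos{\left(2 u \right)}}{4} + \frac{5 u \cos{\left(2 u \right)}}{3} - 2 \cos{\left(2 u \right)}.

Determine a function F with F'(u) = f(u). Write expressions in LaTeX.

An antiderivative is F(u) = \frac{6 u^{2} \sin{\left(2 u \right)} + 40 u \sin{\left(2 u \right)} + 6 u \cos{\left(2 u \right)} - 51 \sin{\left(2 u \right)} + 20 \cos{\left(2 u \right)}}{48}.

The integrand splits into summands that can be handled one at a time.
Check: d/du[\frac{6 u^{2} \sin{\left(2 u \right)} + 40 u \sin{\left(2 u \right)} + 6 u \cos{\left(2 u \right)} - 51 \sin{\left(2 u \right)} + 20 \cos{\left(2 u \right)}}{48}] = \frac{u^{2} \cos{\left(2 u \right)}}{4} + \frac{5 u \cos{\left(2 u \right)}}{3} - 2 \cos{\left(2 u \right)} = f(u).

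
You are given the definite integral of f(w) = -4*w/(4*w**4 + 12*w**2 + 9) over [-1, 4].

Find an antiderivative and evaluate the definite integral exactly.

Antiderivative: F(w) = 1/(2*w**2 + 3); value = -6/35

f matches the chain-rule pattern g'(h)*h' with inner function h(w) = w**2 + 3/2; substituting u = h(w) collapses the integral.
F(w) = 1/(2*w**2 + 3) is an antiderivative of f.
Check: d/dw[1/(2*w**2 + 3)] = -4*w/(4*w**4 + 12*w**2 + 9) = f(w).
F(4) = 1/35; F(-1) = 1/5.
Integral = F(4) - F(-1) = -6/35.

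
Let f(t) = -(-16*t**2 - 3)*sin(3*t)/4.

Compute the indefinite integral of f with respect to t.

A first test for any F(t): its t-derivative must equal f(t) identically.
Check: d/dt[-4*t**2*cos(3*t)/3 + 8*t*sin(3*t)/9 + 5*cos(3*t)/108] = 4*t**2*sin(3*t) + 3*sin(3*t)/4, which equals f(t).

F(t) = -4*t**2*cos(3*t)/3 + 8*t*sin(3*t)/9 + 5*cos(3*t)/108 + C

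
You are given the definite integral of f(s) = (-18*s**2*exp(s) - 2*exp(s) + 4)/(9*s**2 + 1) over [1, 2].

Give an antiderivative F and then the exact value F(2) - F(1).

A candidate is checked by its d/ds: the result must match f(s).
F(s) = 2*(-3*exp(s) + 2*atan(3*s))/3 is an antiderivative of f.
Check: d/ds[2*(-3*exp(s) + 2*atan(3*s))/3] = (-18*s**2*exp(s) - 2*exp(s) + 4)/(9*s**2 + 1) = f(s).
F(2) = -2*exp(2) + 4*atan(6)/3; F(1) = -2*exp(1) + 4*atan(3)/3.
Integral = F(2) - F(1) = -2*exp(2) - 4*atan(3)/3 + 4*atan(6)/3 + 2*exp(1).

Antiderivative: F(s) = 2*(-3*exp(s) + 2*atan(3*s))/3; value = -2*exp(2) - 4*atan(3)/3 + 4*atan(6)/3 + 2*exp(1)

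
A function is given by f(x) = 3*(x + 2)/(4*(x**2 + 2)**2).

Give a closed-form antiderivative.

An antiderivative is F(x) = 3*x/(8*x**2 + 16) + 3*sqrt(2)*atan(sqrt(2)*x/2)/16 - 3/(8*x**2 + 16).

Differentiate the proposed F(x) back; it has to land on f(x) exactly.
Check: d/dx[3*x/(8*x**2 + 16) + 3*sqrt(2)*atan(sqrt(2)*x/2)/16 - 3/(8*x**2 + 16)] = (3*x + 6)/(4*x**4 + 16*x**2 + 16), which equals f(x).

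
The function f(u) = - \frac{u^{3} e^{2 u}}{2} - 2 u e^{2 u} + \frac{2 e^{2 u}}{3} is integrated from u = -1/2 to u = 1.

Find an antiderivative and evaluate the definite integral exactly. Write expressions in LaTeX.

f has the shape v'r + vr' for v = - \frac{u^{3}}{4} + \frac{3 u^{2}}{8} - \frac{11 u}{8} + \frac{49}{48} and r = e^{2 u} — it is the derivative of the product v*r.
F(u) = - \frac{u^{3} e^{2 u}}{4} + \frac{3 u^{2} e^{2 u}}{8} - \frac{11 u e^{2 u}}{8} + \frac{49 e^{2 u}}{48} is an antiderivative of f.
Check: d/du[- \frac{u^{3} e^{2 u}}{4} + \frac{3 u^{2} e^{2 u}}{8} - \frac{11 u e^{2 u}}{8} + \frac{49 e^{2 u}}{48}] = - \frac{u^{3} e^{2 u}}{2} - 2 u e^{2 u} + \frac{2 e^{2 u}}{3} = f(u).
F(1) = - \frac{11 e^{2}}{48}; F(-1/2) = \frac{11}{6 e}.
Integral = F(1) - F(-1/2) = - \frac{11 e^{2}}{48} - \frac{11}{6 e}.

Antiderivative: F(u) = - \frac{u^{3} e^{2 u}}{4} + \frac{3 u^{2} e^{2 u}}{8} - \frac{11 u e^{2 u}}{8} + \frac{49 e^{2 u}}{48}; value = - \frac{11 e^{2}}{48} - \frac{11}{6 e}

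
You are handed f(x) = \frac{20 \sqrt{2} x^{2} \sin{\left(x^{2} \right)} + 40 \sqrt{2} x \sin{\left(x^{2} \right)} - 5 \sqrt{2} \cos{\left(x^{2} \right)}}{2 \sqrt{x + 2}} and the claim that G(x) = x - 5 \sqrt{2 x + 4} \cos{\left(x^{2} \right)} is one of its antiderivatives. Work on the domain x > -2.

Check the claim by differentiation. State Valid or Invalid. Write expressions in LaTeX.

Invalid: d/dx[G] - f = 1, which is not 0.

d/dx[G] = \frac{20 \sqrt{2} x^{2} \sin{\left(x^{2} \right)} + 40 \sqrt{2} x \sin{\left(x^{2} \right)} + 2 \sqrt{x + 2} - 5 \sqrt{2} \cos{\left(x^{2} \right)}}{2 \sqrt{x + 2}}
d/dx[G] - f(x) = 1 != 0.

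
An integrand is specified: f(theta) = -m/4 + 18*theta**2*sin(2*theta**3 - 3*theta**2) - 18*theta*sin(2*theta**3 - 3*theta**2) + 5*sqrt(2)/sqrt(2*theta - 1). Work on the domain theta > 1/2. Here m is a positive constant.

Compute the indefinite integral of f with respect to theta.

Integrate term by term and add the pieces.
Check: d/dtheta[-m*theta/4 + 5*sqrt(4*theta - 2) - 3*cos(2*theta**3 - 3*theta**2)] = (-m*sqrt(2*theta - 1) + 72*theta**2*sqrt(2*theta - 1)*sin(2*theta**3 - 3*theta**2) - 72*theta*sqrt(2*theta - 1)*sin(2*theta**3 - 3*theta**2) + 20*sqrt(2))/(4*sqrt(2*theta - 1)), which equals f(theta).

F(theta) = -m*theta/4 + 5*sqrt(4*theta - 2) - 3*cos(2*theta**3 - 3*theta**2) + C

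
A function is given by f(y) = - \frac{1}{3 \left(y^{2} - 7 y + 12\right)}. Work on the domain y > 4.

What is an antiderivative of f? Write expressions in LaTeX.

An antiderivative is F(y) = - \frac{\log{\left(y - 4 \right)}}{3} + \frac{\log{\left(y - 3 \right)}}{3}.

Factor the denominator (3 \left(y - 4\right) \left(y - 3\right)) and decompose: f = \frac{1}{3 \left(y - 3\right)} - \frac{1}{3 \left(y - 4\right)}; each piece integrates to a log, atan, or power term.
Check: d/dy[- \frac{\log{\left(y - 4 \right)}}{3} + \frac{\log{\left(y - 3 \right)}}{3}] = - \frac{1}{3 y^{2} - 21 y + 36}, which equals f(y).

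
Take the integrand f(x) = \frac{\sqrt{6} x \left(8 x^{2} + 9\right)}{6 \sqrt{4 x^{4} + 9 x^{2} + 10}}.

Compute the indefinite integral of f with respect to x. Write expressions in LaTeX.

The substitution u = \frac{2 x^{4}}{3} + \frac{3 x^{2}}{2} + \frac{5}{3} works: f is exactly (dF/du)*(du/dx) for that inner function.
Check: d/dx[\frac{\sqrt{6} \sqrt{4 x^{4} + 9 x^{2} + 10}}{6}] = \frac{8 \sqrt{6} x^{3} + 9 \sqrt{6} x}{6 \sqrt{4 x^{4} + 9 x^{2} + 10}}, which equals f(x).

F(x) = \frac{\sqrt{6} \sqrt{4 x^{4} + 9 x^{2} + 10}}{6} + C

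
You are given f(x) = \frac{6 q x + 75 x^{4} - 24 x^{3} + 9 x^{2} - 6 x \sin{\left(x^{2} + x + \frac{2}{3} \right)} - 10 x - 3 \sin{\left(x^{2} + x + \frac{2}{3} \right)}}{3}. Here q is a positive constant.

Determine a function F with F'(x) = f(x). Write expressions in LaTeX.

An antiderivative is F(x) = q x^{2} + 5 x^{5} - 2 x^{4} + x^{3} - \frac{5 x^{2}}{3} + \cos{\left(x^{2} + x + \frac{2}{3} \right)}.

A first test for any F(x): its x-derivative must equal f(x) identically.
Check: d/dx[q x^{2} + 5 x^{5} - 2 x^{4} + x^{3} - \frac{5 x^{2}}{3} + \cos{\left(x^{2} + x + \frac{2}{3} \right)}] = 2 q x + 25 x^{4} - 8 x^{3} + 3 x^{2} - 2 x \sin{\left(x^{2} + x + \frac{2}{3} \right)} - \frac{10 x}{3} - \sin{\left(x^{2} + x + \frac{2}{3} \right)}, which equals f(x).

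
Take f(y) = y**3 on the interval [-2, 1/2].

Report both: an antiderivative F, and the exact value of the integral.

Recover f(y) by differentiating a candidate F(y); any mismatch rules it out.
F(y) = y**4/4 is an antiderivative of f.
Check: d/dy[y**4/4] = y**3 = f(y).
F(1/2) = 1/64; F(-2) = 4.
Integral = F(1/2) - F(-2) = -255/64.

Antiderivative: F(y) = y**4/4; value = -255/64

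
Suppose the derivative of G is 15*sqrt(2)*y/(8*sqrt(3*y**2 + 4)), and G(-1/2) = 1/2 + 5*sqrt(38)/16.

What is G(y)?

The substitution u = 3*y**2/2 + 2 works: G'(y) is exactly (dG/du)*(du/dy) for that inner function.
A general antiderivative is 5*sqrt(3*y**2/2 + 2)/4 + C.
The condition gives C = 1/2 + 5*sqrt(38)/16 - (5*sqrt(38)/16) = 1/2.
So G(y) = (5*sqrt(2)*sqrt(3*y**2 + 4) + 4)/8.
Check: d/dy[(5*sqrt(2)*sqrt(3*y**2 + 4) + 4)/8] = 15*sqrt(2)*y/(8*sqrt(3*y**2 + 4)) = G'(y).

G(y) = (5*sqrt(2)*sqrt(3*y**2 + 4) + 4)/8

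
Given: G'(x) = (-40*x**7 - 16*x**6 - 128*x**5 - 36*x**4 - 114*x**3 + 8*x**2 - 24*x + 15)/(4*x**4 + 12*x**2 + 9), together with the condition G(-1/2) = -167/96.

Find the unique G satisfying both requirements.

Recover the given G'(x) by differentiating a candidate G(x); any mismatch rules it out.
A general antiderivative is -5*x**4/2 - 4*x**3/3 - x**2 + 3*x + (3/4 - 2*x)/(x**2 + 3/2) + C.
The condition gives C = -167/96 - (-71/96) = -1.
So G(x) = -(30*x**6 + 16*x**5 + 57*x**4 - 12*x**3 + 30*x**2 - 30*x + 9)/(6*(2*x**2 + 3)).
Check: d/dx[-(30*x**6 + 16*x**5 + 57*x**4 - 12*x**3 + 30*x**2 - 30*x + 9)/(6*(2*x**2 + 3))] = (-40*x**7 - 16*x**6 - 128*x**5 - 36*x**4 - 114*x**3 + 8*x**2 - 24*x + 15)/(4*x**4 + 12*x**2 + 9) = G'(x).

G(x) = -(30*x**6 + 16*x**5 + 57*x**4 - 12*x**3 + 30*x**2 - 30*x + 9)/(6*(2*x**2 + 3))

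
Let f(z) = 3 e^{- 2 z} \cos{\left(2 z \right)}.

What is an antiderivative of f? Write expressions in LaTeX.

For F(z) to be correct the identity F'(z) - f(z) = 0 must hold.
Check: d/dz[\frac{3 \left(\sin{\left(2 z \right)} - \cos{\left(2 z \right)}\right) e^{- 2 z}}{4}] = 3 e^{- 2 z} \cos{\left(2 z \right)} = f(z).

An antiderivative is F(z) = \frac{3 \left(\sin{\left(2 z \right)} - \cos{\left(2 z \right)}\right) e^{- 2 z}}{4}.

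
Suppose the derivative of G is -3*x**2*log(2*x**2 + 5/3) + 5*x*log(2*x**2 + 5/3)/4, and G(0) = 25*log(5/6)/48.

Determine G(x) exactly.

Integrate term by term and add the pieces.
A general antiderivative is 2*x**3/3 - 5*x**2/8 - 5*x/3 + (-x**3 + 5*x**2/8)*log(2*x**2 + 5/3) + 25*log(x**2 + 5/6)/48 + 5*sqrt(30)*atan(sqrt(30)*x/5)/18 + C.
The condition gives C = 25*log(5/6)/48 - (25*log(5/6)/48) = 0.
So G(x) = -(144*x**3*log(2*x**2 + 5/3) - 96*x**3 - 90*x**2*log(2*x**2 + 5/3) + 90*x**2 + 240*x - 75*log(x**2 + 5/6) - 40*sqrt(30)*atan(sqrt(30)*x/5))/144.
Check: d/dx[-(144*x**3*log(2*x**2 + 5/3) - 96*x**3 - 90*x**2*log(2*x**2 + 5/3) + 90*x**2 + 240*x - 75*log(x**2 + 5/6) - 40*sqrt(30)*atan(sqrt(30)*x/5))/144] = -3*x**2*log(2*x**2 + 5/3) + 5*x*log(2*x**2 + 5/3)/4 = G'(x).

G(x) = -(144*x**3*log(2*x**2 + 5/3) - 96*x**3 - 90*x**2*log(2*x**2 + 5/3) + 90*x**2 + 240*x - 75*log(x**2 + 5/6) - 40*sqrt(30)*atan(sqrt(30)*x/5))/144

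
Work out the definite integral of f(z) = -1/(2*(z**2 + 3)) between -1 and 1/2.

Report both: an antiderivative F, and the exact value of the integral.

A first test for any F(z): its z-derivative must equal f(z) identically.
F(z) = -sqrt(3)*atan(sqrt(3)*z/3)/6 is an antiderivative of f.
Check: d/dz[-sqrt(3)*atan(sqrt(3)*z/3)/6] = -1/(2*z**2 + 6), which equals f(z).
F(1/2) = -sqrt(3)*atan(sqrt(3)/6)/6; F(-1) = sqrt(3)*pi/36.
Integral = F(1/2) - F(-1) = -sqrt(3)*pi/36 - sqrt(3)*atan(sqrt(3)/6)/6.

Antiderivative: F(z) = -sqrt(3)*atan(sqrt(3)*z/3)/6; value = -sqrt(3)*pi/36 - sqrt(3)*atan(sqrt(3)/6)/6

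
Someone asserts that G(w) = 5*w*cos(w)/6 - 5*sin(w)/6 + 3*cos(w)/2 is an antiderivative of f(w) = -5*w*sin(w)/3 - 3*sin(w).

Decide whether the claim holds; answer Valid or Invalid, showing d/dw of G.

Invalid: d/dw[G] - f = 5*w*sin(w)/6 + 3*sin(w)/2, which is not 0.

d/dw[G] = -5*w*sin(w)/6 - 3*sin(w)/2
d/dw[G] - f(w) = 5*w*sin(w)/6 + 3*sin(w)/2 != 0.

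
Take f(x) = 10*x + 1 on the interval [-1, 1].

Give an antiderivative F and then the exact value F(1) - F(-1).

For F(x) to be correct the identity F'(x) - f(x) = 0 must hold.
F(x) = 5*x**2 + x is an antiderivative of f.
Check: d/dx[5*x**2 + x] = 10*x + 1 = f(x).
F(1) = 6; F(-1) = 4.
Integral = F(1) - F(-1) = 2.

Antiderivative: F(x) = 5*x**2 + x; value = 2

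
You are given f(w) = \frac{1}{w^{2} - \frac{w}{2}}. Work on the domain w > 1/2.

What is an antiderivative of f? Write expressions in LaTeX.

An antiderivative is F(w) = 2 \left(- \log{\left(w \right)} + \log{\left(w - \frac{1}{2} \right)}\right).

The denominator factors as w \left(2 w - 1\right); partial fractions split f into directly integrable pieces: \frac{4}{2 w - 1} - \frac{2}{w}.
Check: d/dw[2 \left(- \log{\left(w \right)} + \log{\left(w - \frac{1}{2} \right)}\right)] = \frac{2}{2 w^{2} - w}, which equals f(w).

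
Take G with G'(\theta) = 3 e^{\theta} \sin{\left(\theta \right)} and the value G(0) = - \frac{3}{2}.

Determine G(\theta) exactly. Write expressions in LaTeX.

Check a candidate G(\theta) by differentiating: d/d\theta[G] must match the given G'(\theta).
A general antiderivative is \frac{3 e^{\theta} \sin{\left(\theta \right)}}{2} - \frac{3 e^{\theta} \cos{\left(\theta \right)}}{2} + C.
The condition gives C = - \frac{3}{2} - (- \frac{3}{2}) = 0.
So G(\theta) = - \frac{3 \left(- \sin{\left(\theta \right)} + \cos{\left(\theta \right)}\right) e^{\theta}}{2}.
Check: d/d\theta[- \frac{3 \left(- \sin{\left(\theta \right)} + \cos{\left(\theta \right)}\right) e^{\theta}}{2}] = 3 e^{\theta} \sin{\left(\theta \right)} = G'(\theta).

G(\theta) = - \frac{3 \left(- \sin{\left(\theta \right)} + \cos{\left(\theta \right)}\right) e^{\theta}}{2}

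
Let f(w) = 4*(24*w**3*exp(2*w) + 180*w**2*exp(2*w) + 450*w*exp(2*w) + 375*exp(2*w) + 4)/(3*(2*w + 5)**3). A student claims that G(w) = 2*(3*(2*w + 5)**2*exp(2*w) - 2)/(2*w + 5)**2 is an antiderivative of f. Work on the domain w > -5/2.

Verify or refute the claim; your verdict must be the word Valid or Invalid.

Invalid: d/dw[G] - f = (192*w**3*exp(2*w) + 1440*w**2*exp(2*w) + 3600*w*exp(2*w) + 3000*exp(2*w) + 32)/(24*w**3 + 180*w**2 + 450*w + 375), which is not 0.

d/dw[G] = (96*w**3*exp(2*w) + 720*w**2*exp(2*w) + 1800*w*exp(2*w) + 1500*exp(2*w) + 16)/(8*w**3 + 60*w**2 + 150*w + 125)
d/dw[G] - f(w) = (192*w**3*exp(2*w) + 1440*w**2*exp(2*w) + 3600*w*exp(2*w) + 3000*exp(2*w) + 32)/(24*w**3 + 180*w**2 + 450*w + 375) != 0.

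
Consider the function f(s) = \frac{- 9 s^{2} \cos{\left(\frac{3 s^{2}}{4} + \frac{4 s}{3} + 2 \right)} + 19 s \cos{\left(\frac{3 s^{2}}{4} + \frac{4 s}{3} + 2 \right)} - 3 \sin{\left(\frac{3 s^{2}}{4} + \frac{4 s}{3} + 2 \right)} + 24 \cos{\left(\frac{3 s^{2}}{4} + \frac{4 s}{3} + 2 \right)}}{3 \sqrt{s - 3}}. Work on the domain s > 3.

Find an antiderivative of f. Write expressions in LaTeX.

An antiderivative is F(s) = - 2 \sqrt{s - 3} \sin{\left(\frac{3 s^{2}}{4} + \frac{4 s}{3} + 2 \right)}.

f has the shape u'v + uv' for u = - 2 \sqrt{s - 3} and v = \sin{\left(\frac{3 s^{2}}{4} + \frac{4 s}{3} + 2 \right)} — it is the derivative of the product u*v.
Check: d/ds[- 2 \sqrt{s - 3} \sin{\left(\frac{3 s^{2}}{4} + \frac{4 s}{3} + 2 \right)}] = \frac{- 9 s^{2} \cos{\left(\frac{3 s^{2}}{4} + \frac{4 s}{3} + 2 \right)} + 19 s \cos{\left(\frac{3 s^{2}}{4} + \frac{4 s}{3} + 2 \right)} - 3 \sin{\left(\frac{3 s^{2}}{4} + \frac{4 s}{3} + 2 \right)} + 24 \cos{\left(\frac{3 s^{2}}{4} + \frac{4 s}{3} + 2 \right)}}{3 \sqrt{s - 3}} = f(s).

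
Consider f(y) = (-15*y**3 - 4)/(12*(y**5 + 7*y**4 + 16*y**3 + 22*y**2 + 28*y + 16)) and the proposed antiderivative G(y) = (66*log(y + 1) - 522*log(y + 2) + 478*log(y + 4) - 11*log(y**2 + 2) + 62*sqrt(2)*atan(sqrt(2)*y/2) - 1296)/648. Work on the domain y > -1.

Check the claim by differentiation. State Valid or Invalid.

d/dy[G] = (-15*y**3 - 4)/(12*y**5 + 84*y**4 + 192*y**3 + 264*y**2 + 336*y + 192)
This equals f(y) exactly, so the claim holds.

Valid - the claim checks out under differentiation.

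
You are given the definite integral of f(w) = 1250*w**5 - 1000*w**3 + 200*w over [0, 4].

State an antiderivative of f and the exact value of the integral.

Antiderivative: F(w) = -5*(2 - 5*w**2)**3/3; value = 2372800/3

f matches the chain-rule pattern g'(h)*h' with inner function h(w) = 2 - 5*w**2; substituting u = h(w) collapses the integral.
F(w) = -5*(2 - 5*w**2)**3/3 is an antiderivative of f.
Check: d/dw[-5*(2 - 5*w**2)**3/3] = 1250*w**5 - 1000*w**3 + 200*w = f(w).
F(4) = 790920; F(0) = -40/3.
Integral = F(4) - F(0) = 2372800/3.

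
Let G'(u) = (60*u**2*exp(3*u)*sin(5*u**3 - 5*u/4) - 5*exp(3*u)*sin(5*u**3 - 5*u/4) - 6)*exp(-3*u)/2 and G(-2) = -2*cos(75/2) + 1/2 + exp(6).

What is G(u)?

G(u) = -2*cos(5*u**3 - 5*u/4) + 1/2 + exp(-3*u)

Check a candidate G(u) by differentiating: d/du[G] must match the given G'(u).
A general antiderivative is -2*cos(5*u**3 - 5*u/4) + exp(-3*u) + C.
The condition gives C = -2*cos(75/2) + 1/2 + exp(6) - (-2*cos(75/2) + exp(6)) = 1/2.
So G(u) = -2*cos(5*u**3 - 5*u/4) + 1/2 + exp(-3*u).
Check: d/du[-2*cos(5*u**3 - 5*u/4) + 1/2 + exp(-3*u)] = (60*u**2*exp(3*u)*sin(5*u**3 - 5*u/4) - 5*exp(3*u)*sin(5*u**3 - 5*u/4) - 6)*exp(-3*u)/2 = G'(u).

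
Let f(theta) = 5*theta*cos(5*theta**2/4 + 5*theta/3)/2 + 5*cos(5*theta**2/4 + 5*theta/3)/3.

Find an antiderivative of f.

An antiderivative is F(theta) = sin(5*theta**2/4 + 5*theta/3).

The substitution u = 5*theta**2/4 + 5*theta/3 works: f is exactly (dF/du)*(du/dtheta) for that inner function.
Check: d/dtheta[sin(5*theta**2/4 + 5*theta/3)] = 5*theta*cos(5*theta**2/4 + 5*theta/3)/2 + 5*cos(5*theta**2/4 + 5*theta/3)/3 = f(theta).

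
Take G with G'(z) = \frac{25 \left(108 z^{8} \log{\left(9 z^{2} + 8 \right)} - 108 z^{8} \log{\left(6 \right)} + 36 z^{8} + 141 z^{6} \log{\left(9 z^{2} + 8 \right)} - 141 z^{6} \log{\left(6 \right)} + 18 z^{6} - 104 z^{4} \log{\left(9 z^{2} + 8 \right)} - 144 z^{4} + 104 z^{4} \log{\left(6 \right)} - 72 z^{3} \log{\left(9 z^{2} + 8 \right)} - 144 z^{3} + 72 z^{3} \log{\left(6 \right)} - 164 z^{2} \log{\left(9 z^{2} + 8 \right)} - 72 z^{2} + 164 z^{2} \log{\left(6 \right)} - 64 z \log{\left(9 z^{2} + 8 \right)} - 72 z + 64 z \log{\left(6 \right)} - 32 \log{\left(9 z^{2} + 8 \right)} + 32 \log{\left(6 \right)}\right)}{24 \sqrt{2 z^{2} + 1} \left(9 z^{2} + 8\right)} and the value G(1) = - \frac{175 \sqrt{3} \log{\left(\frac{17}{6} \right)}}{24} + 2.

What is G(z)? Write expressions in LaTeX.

Recover the given G'(z) by differentiating a candidate G(z); any mismatch rules it out.
A general antiderivative is \frac{25 \sqrt{2 z^{2} + 1} \left(\frac{z^{5}}{4} - z - 1\right) \log{\left(\frac{3 z^{2}}{2} + \frac{4}{3} \right)}}{6} + C.
The condition gives C = - \frac{175 \sqrt{3} \log{\left(\frac{17}{6} \right)}}{24} + 2 - (- \frac{175 \sqrt{3} \log{\left(\frac{17}{6} \right)}}{24}) = 2.
So G(z) = \frac{25 z^{5} \sqrt{2 z^{2} + 1} \log{\left(9 z^{2} + 8 \right)}}{24} - \frac{25 z^{5} \sqrt{2 z^{2} + 1} \log{\left(6 \right)}}{24} - \frac{25 z \sqrt{2 z^{2} + 1} \log{\left(9 z^{2} + 8 \right)}}{6} + \frac{25 z \sqrt{2 z^{2} + 1} \log{\left(6 \right)}}{6} - \frac{25 \sqrt{2 z^{2} + 1} \log{\left(9 z^{2} + 8 \right)}}{6} + \frac{25 \sqrt{2 z^{2} + 1} \log{\left(6 \right)}}{6} + 2.
Check: d/dz[\frac{25 z^{5} \sqrt{2 z^{2} + 1} \log{\left(9 z^{2} + 8 \right)}}{24} - \frac{25 z^{5} \sqrt{2 z^{2} + 1} \log{\left(6 \right)}}{24} - \frac{25 z \sqrt{2 z^{2} + 1} \log{\left(9 z^{2} + 8 \right)}}{6} + \frac{25 z \sqrt{2 z^{2} + 1} \log{\left(6 \right)}}{6} - \frac{25 \sqrt{2 z^{2} + 1} \log{\left(9 z^{2} + 8 \right)}}{6} + \frac{25 \sqrt{2 z^{2} + 1} \log{\left(6 \right)}}{6} + 2] = \frac{2700 z^{8} \log{\left(9 z^{2} + 8 \right)} - 2700 z^{8} \log{\left(6 \right)} + 900 z^{8} + 3525 z^{6} \log{\left(9 z^{2} + 8 \right)} - 3525 z^{6} \log{\left(6 \right)} + 450 z^{6} - 2600 z^{4} \log{\left(9 z^{2} + 8 \right)} - 3600 z^{4} + 2600 z^{4} \log{\left(6 \right)} - 1800 z^{3} \log{\left(9 z^{2} + 8 \right)} - 3600 z^{3} + 1800 z^{3} \log{\left(6 \right)} - 4100 z^{2} \log{\left(9 z^{2} + 8 \right)} - 1800 z^{2} + 4100 z^{2} \log{\left(6 \right)} - 1600 z \log{\left(9 z^{2} + 8 \right)} - 1800 z + 1600 z \log{\left(6 \right)} - 800 \log{\left(9 z^{2} + 8 \right)} + 800 \log{\left(6 \right)}}{216 z^{2} \sqrt{2 z^{2} + 1} + 192 \sqrt{2 z^{2} + 1}}, which equals G'(z).

G(z) = \frac{25 z^{5} \sqrt{2 z^{2} + 1} \log{\left(9 z^{2} + 8 \right)}}{24} - \frac{25 z^{5} \sqrt{2 z^{2} + 1} \log{\left(6 \right)}}{24} - \frac{25 z \sqrt{2 z^{2} + 1} \log{\left(9 z^{2} + 8 \right)}}{6} + \frac{25 z \sqrt{2 z^{2} + 1} \log{\left(6 \right)}}{6} - \frac{25 \sqrt{2 z^{2} + 1} \log{\left(9 z^{2} + 8 \right)}}{6} + \frac{25 \sqrt{2 z^{2} + 1} \log{\left(6 \right)}}{6} + 2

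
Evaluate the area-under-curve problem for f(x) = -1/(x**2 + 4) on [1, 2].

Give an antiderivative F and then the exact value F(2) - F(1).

A candidate is checked by its d/dx: the result must match f(x).
F(x) = -atan(x/2)/2 is an antiderivative of f.
Check: d/dx[-atan(x/2)/2] = -1/(x**2 + 4) = f(x).
F(2) = -pi/8; F(1) = -atan(1/2)/2.
Integral = F(2) - F(1) = -pi/8 + atan(1/2)/2.

Antiderivative: F(x) = -atan(x/2)/2; value = -pi/8 + atan(1/2)/2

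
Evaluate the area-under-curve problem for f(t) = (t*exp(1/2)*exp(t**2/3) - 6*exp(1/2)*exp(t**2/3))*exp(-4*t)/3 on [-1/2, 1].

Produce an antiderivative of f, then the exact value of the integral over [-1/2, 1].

Antiderivative: F(t) = exp(t**2/3 - 4*t + 1/2)/2; value = -exp(31/12)/2 + exp(-19/6)/2

The substitution u = t**2/3 - 4*t + 1/2 works: f is exactly (dF/du)*(du/dt) for that inner function.
F(t) = exp(t**2/3 - 4*t + 1/2)/2 is an antiderivative of f.
Check: d/dt[exp(t**2/3 - 4*t + 1/2)/2] = t*exp(1/2)*exp(-4*t)*exp(t**2/3)/3 - 2*exp(1/2)*exp(-4*t)*exp(t**2/3), which equals f(t).
F(1) = exp(-19/6)/2; F(-1/2) = exp(31/12)/2.
Integral = F(1) - F(-1/2) = -exp(31/12)/2 + exp(-19/6)/2.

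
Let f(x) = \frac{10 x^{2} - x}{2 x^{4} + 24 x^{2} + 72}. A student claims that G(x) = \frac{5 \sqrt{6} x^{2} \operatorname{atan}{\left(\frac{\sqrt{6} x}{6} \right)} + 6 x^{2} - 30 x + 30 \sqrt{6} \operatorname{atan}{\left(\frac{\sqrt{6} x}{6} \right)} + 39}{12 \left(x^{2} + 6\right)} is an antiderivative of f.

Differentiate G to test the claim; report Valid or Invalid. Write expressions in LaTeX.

Valid. The derivative of G reproduces f.

d/dx[G] = \frac{10 x^{2} - x}{2 x^{4} + 24 x^{2} + 72}
This equals f(x) exactly, so the claim holds.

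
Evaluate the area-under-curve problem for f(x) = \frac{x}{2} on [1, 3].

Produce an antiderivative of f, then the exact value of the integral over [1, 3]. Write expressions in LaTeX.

Antiderivative: F(x) = \frac{x^{2}}{4}; value = 2

Any candidate F(x) must reproduce f(x) exactly when differentiated.
F(x) = \frac{x^{2}}{4} is an antiderivative of f.
Check: d/dx[\frac{x^{2}}{4}] = \frac{x}{2} = f(x).
F(3) = \frac{9}{4}; F(1) = \frac{1}{4}.
Integral = F(3) - F(1) = 2.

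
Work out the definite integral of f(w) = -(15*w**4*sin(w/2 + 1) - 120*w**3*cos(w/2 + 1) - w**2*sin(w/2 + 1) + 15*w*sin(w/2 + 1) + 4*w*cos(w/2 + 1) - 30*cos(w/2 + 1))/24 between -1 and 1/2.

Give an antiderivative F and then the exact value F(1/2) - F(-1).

Antiderivative: F(w) = w*(15*w**3 - w + 15)*cos(w/2 + 1)/12; value = cos(1/2)/12 + 131*cos(5/4)/192

Recognize the product-rule pattern: f = u'v + uv' with u = 5*w**4/4 - w**2/12 + 5*w/4, v = cos(w/2 + 1), so integration by parts undoes it.
F(w) = w*(15*w**3 - w + 15)*cos(w/2 + 1)/12 is an antiderivative of f.
Check: d/dw[w*(15*w**3 - w + 15)*cos(w/2 + 1)/12] = -5*w**4*sin(w/2 + 1)/8 + 5*w**3*cos(w/2 + 1) + w**2*sin(w/2 + 1)/24 - 5*w*sin(w/2 + 1)/8 - w*cos(w/2 + 1)/6 + 5*cos(w/2 + 1)/4, which equals f(w).
F(1/2) = 131*cos(5/4)/192; F(-1) = -cos(1/2)/12.
Integral = F(1/2) - F(-1) = cos(1/2)/12 + 131*cos(5/4)/192.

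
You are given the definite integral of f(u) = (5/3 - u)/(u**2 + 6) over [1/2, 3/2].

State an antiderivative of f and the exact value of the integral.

Antiderivative: F(u) = -log(u**2 + 6)/2 + 5*sqrt(6)*atan(sqrt(6)*u/6)/18; value = -log(33/4)/2 - 5*sqrt(6)*atan(sqrt(6)/12)/18 + 5*sqrt(6)*atan(sqrt(6)/4)/18 + log(25/4)/2

Check any antiderivative F(u) by computing F'(u) and comparing it with f(u).
F(u) = -log(u**2 + 6)/2 + 5*sqrt(6)*atan(sqrt(6)*u/6)/18 is an antiderivative of f.
Check: d/du[-log(u**2 + 6)/2 + 5*sqrt(6)*atan(sqrt(6)*u/6)/18] = (5 - 3*u)/(3*u**2 + 18), which equals f(u).
F(3/2) = -log(33/4)/2 + 5*sqrt(6)*atan(sqrt(6)/4)/18; F(1/2) = -log(25/4)/2 + 5*sqrt(6)*atan(sqrt(6)/12)/18.
Integral = F(3/2) - F(1/2) = -log(33/4)/2 - 5*sqrt(6)*atan(sqrt(6)/12)/18 + 5*sqrt(6)*atan(sqrt(6)/4)/18 + log(25/4)/2.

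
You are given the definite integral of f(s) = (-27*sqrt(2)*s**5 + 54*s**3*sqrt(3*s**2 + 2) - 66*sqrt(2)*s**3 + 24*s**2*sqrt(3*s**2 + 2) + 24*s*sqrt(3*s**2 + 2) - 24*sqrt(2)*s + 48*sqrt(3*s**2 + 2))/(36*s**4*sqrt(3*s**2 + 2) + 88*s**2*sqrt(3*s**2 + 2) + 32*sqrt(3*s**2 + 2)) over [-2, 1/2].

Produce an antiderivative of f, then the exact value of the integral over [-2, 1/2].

Antiderivative: F(s) = sqrt(2)*(-2*sqrt(3*s**2 + 2) + 3*sqrt(2)*log(s**2 + 2) + 4*sqrt(2)*atan(3*s/2) + 3*sqrt(2)*log(2))/8; value = -3*log(12)/4 - sqrt(22)/8 + atan(3/4) + 3*log(9/2)/4 + atan(3) + sqrt(7)/2

A candidate is checked by its d/ds: the result must match f(s).
F(s) = sqrt(2)*(-2*sqrt(3*s**2 + 2) + 3*sqrt(2)*log(s**2 + 2) + 4*sqrt(2)*atan(3*s/2) + 3*sqrt(2)*log(2))/8 is an antiderivative of f.
Check: d/ds[sqrt(2)*(-2*sqrt(3*s**2 + 2) + 3*sqrt(2)*log(s**2 + 2) + 4*sqrt(2)*atan(3*s/2) + 3*sqrt(2)*log(2))/8] = (-27*sqrt(2)*s**5 + 54*s**3*sqrt(3*s**2 + 2) - 66*sqrt(2)*s**3 + 24*s**2*sqrt(3*s**2 + 2) + 24*s*sqrt(3*s**2 + 2) - 24*sqrt(2)*s + 48*sqrt(3*s**2 + 2))/(36*s**4*sqrt(3*s**2 + 2) + 88*s**2*sqrt(3*s**2 + 2) + 32*sqrt(3*s**2 + 2)) = f(s).
F(1/2) = -sqrt(22)/8 + 3*log(2)/4 + 3*log(9/4)/4 + atan(3/4); F(-2) = -sqrt(7)/2 - atan(3) + 3*log(2)/4 + 3*log(6)/4.
Integral = F(1/2) - F(-2) = -3*log(12)/4 - sqrt(22)/8 + atan(3/4) + 3*log(9/2)/4 + atan(3) + sqrt(7)/2.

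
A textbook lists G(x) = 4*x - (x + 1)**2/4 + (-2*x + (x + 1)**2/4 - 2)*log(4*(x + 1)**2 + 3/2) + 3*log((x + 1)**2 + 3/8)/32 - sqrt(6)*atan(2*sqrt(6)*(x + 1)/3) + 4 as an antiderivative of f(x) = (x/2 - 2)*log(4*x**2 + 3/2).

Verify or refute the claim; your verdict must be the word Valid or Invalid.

Invalid: d/dx[G] - f = -x*log(4*x**2 + 3/2)/2 + x*log(4*x**2 + 8*x + 11/2)/2 + 2*log(4*x**2 + 3/2) - 3*log(4*x**2 + 8*x + 11/2)/2, which is not 0.

d/dx[G] = x*log(4*x**2 + 8*x + 11/2)/2 - 3*log(4*x**2 + 8*x + 11/2)/2
d/dx[G] - f(x) = -x*log(4*x**2 + 3/2)/2 + x*log(4*x**2 + 8*x + 11/2)/2 + 2*log(4*x**2 + 3/2) - 3*log(4*x**2 + 8*x + 11/2)/2 != 0.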